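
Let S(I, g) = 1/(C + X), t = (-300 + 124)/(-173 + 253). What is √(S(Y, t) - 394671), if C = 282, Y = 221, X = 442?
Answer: I*√51719266343/362 ≈ 628.23*I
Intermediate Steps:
t = -11/5 (t = -176/80 = -176*1/80 = -11/5 ≈ -2.2000)
S(I, g) = 1/724 (S(I, g) = 1/(282 + 442) = 1/724)
√(S(Y, t) - 394671) = √(1/724 - 394671) = √(-285741803/724) = I*√51719266343/362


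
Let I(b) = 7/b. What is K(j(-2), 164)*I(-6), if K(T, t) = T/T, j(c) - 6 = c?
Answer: -7/6 ≈ -1.1667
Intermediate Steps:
j(c) = 6 + c
K(T, t) = 1
K(j(-2), 164)*I(-6) = 1*(7/(-6)) = 1*(7*(-1/6)) = 1*(-7/6) = -7/6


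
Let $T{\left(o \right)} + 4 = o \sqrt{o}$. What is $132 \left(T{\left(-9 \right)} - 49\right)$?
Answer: $-6996 - 3564 i \approx -6996.0 - 3564.0 i$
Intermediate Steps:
$T{\left(o \right)} = -4 + o^{\frac{3}{2}}$ ($T{\left(o \right)} = -4 + o \sqrt{o} = -4 + o^{\frac{3}{2}}$)
$132 \left(T{\left(-9 \right)} - 49\right) = 132 \left(\left(-4 + \left(-9\right)^{\frac{3}{2}}\right) - 49\right) = 132 \left(\left(-4 - 27 i\right) - 49\right) = 132 \left(-53 - 27 i\right) = -6996 - 3564 i$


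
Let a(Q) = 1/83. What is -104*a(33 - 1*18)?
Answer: -104/83 ≈ -1.2530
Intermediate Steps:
a(Q) = 1/83
-104*a(33 - 1*18) = -104*1/83 = -104/83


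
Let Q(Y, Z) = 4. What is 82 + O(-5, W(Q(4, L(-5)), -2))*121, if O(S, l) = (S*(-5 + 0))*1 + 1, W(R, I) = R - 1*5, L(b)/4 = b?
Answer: 3228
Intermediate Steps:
L(b) = 4*b
W(R, I) = -5 + R (W(R, I) = R - 5 = -5 + R)
O(S, l) = 1 - 5*S (O(S, l) = (S*(-5))*1 + 1 = -5*S*1 + 1 = -5*S + 1 = 1 - 5*S)
82 + O(-5, W(Q(4, L(-5)), -2))*121 = 82 + (1 - 5*(-5))*121 = 82 + (1 + 25)*121 = 82 + 26*121 = 82 + 3146 = 3228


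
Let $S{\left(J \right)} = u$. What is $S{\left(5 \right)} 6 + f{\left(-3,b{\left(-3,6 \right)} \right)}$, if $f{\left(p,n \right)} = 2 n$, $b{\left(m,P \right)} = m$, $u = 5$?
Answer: $24$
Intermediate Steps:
$S{\left(J \right)} = 5$
$S{\left(5 \right)} 6 + f{\left(-3,b{\left(-3,6 \right)} \right)} = 5 \cdot 6 + 2 \left(-3\right) = 30 - 6 = 24$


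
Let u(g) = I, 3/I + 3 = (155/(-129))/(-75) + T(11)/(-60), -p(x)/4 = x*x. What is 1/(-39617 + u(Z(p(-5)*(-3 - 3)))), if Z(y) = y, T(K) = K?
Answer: -4903/194246795 ≈ -2.5241e-5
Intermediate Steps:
p(x) = -4*x² (p(x) = -4*x*x = -4*x²)
I = -4644/4903 (I = 3/(-3 + ((155/(-129))/(-75) + 11/(-60))) = 3/(-3 + ((155*(-1/129))*(-1/75) + 11*(-1/60))) = 3/(-3 + (-155/129*(-1/75) - 11/60)) = 3/(-3 + (31/1935 - 11/60)) = 3/(-3 - 259/1548) = 3/(-4903/1548) = 3*(-1548/4903) = -4644/4903 ≈ -0.94718)
u(g) = -4644/4903
1/(-39617 + u(Z(p(-5)*(-3 - 3)))) = 1/(-39617 - 4644/4903) = 1/(-194246795/4903) = -4903/194246795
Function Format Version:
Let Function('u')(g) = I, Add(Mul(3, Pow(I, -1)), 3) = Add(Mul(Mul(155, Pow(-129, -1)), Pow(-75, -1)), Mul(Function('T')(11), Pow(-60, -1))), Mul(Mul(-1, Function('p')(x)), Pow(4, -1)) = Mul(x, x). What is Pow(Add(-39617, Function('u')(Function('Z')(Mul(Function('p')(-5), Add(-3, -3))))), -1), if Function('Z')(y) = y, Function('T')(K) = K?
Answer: Rational(-4903, 194246795) ≈ -2.5241e-5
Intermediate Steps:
Function('p')(x) = Mul(-4, Pow(x, 2)) (Function('p')(x) = Mul(-4, Mul(x, x)) = Mul(-4, Pow(x, 2)))
I = Rational(-4644, 4903) (I = Mul(3, Pow(Add(-3, Add(Mul(Mul(155, Pow(-129, -1)), Pow(-75, -1)), Mul(11, Pow(-60, -1)))), -1)) = Mul(3, Pow(Add(-3, Add(Mul(Mul(155, Rational(-1, 129)), Rational(-1, 75)), Mul(11, Rational(-1, 60)))), -1)) = Mul(3, Pow(Add(-3, Add(Mul(Rational(-155, 129), Rational(-1, 75)), Rational(-11, 60))), -1)) = Mul(3, Pow(Add(-3, Add(Rational(31, 1935), Rational(-11, 60))), -1)) = Mul(3, Pow(Add(-3, Rational(-259, 1548)), -1)) = Mul(3, Pow(Rational(-4903, 1548), -1)) = Mul(3, Rational(-1548, 4903)) = Rational(-4644, 4903) ≈ -0.94718)
Function('u')(g) = Rational(-4644, 4903)
Pow(Add(-39617, Function('u')(Function('Z')(Mul(Function('p')(-5), Add(-3, -3))))), -1) = Pow(Add(-39617, Rational(-4644, 4903)), -1) = Pow(Rational(-194246795, 4903), -1) = Rational(-4903, 194246795)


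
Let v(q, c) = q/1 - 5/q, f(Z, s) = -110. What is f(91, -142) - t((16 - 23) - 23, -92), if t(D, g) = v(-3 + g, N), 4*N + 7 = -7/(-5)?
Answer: -286/19 ≈ -15.053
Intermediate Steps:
N = -7/5 (N = -7/4 + (-7/(-5))/4 = -7/4 + (-7*(-⅕))/4 = -7/4 + (¼)*(7/5) = -7/4 + 7/20 = -7/5 ≈ -1.4000)
v(q, c) = q - 5/q (v(q, c) = q*1 - 5/q = q - 5/q)
t(D, g) = -3 + g - 5/(-3 + g) (t(D, g) = (-3 + g) - 5/(-3 + g) = -3 + g - 5/(-3 + g))
f(91, -142) - t((16 - 23) - 23, -92) = -110 - (-3 - 92 - 5/(-3 - 92)) = -110 - (-3 - 92 - 5/(-95)) = -110 - (-3 - 92 - 5*(-1/95)) = -110 - (-3 - 92 + 1/19) = -110 - 1*(-1804/19) = -110 + 1804/19 = -286/19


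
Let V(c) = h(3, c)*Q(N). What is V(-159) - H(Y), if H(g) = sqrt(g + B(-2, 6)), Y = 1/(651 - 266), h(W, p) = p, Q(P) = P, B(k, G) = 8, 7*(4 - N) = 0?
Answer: -636 - sqrt(1186185)/385 ≈ -638.83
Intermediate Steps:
N = 4 (N = 4 - 1/7*0 = 4 + 0 = 4)
V(c) = 4*c (V(c) = c*4 = 4*c)
Y = 1/385 ≈ 0.0025974
H(g) = sqrt(8 + g) (H(g) = sqrt(g + 8) = sqrt(8 + g))
V(-159) - H(Y) = 4*(-159) - sqrt(8 + 1/385) = -636 - sqrt(3081/385) = -636 - sqrt(1186185)/385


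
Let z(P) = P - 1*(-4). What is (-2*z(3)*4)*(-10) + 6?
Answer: 566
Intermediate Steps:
z(P) = 4 + P (z(P) = P + 4 = 4 + P)
(-2*z(3)*4)*(-10) + 6 = (-2*(4 + 3)*4)*(-10) + 6 = (-2*7*4)*(-10) + 6 = -14*4*(-10) + 6 = -56*(-10) + 6 = 560 + 6 = 566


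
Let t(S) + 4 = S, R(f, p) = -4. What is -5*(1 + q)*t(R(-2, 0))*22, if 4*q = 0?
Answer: 880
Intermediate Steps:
q = 0 (q = (¼)*0 = 0)
t(S) = -4 + S
-5*(1 + q)*t(R(-2, 0))*22 = -5*(1 + 0)*(-4 - 4)*22 = -5*(-8)*22 = 40*22 = 880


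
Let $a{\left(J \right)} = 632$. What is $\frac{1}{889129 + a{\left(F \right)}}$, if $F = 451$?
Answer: $\frac{1}{889761} \approx 1.1239 \cdot 10^{-6}$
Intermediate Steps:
$\frac{1}{889129 + a{\left(F \right)}} = \frac{1}{889129 + 632} = \frac{1}{889761}$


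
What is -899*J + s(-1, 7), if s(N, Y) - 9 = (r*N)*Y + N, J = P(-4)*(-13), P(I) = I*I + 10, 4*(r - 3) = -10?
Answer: 607733/2 ≈ 3.0387e+5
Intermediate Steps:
r = ½ (r = 3 + (¼)*(-10) = 3 - 5/2 = ½ ≈ 0.50000)
P(I) = 10 + I² (P(I) = I² + 10 = 10 + I²)
J = -338 (J = (10 + (-4)²)*(-13) = (10 + 16)*(-13) = 26*(-13) = -338)
s(N, Y) = 9 + N + N*Y/2 (s(N, Y) = 9 + ((N/2)*Y + N) = 9 + (N*Y/2 + N) = 9 + (N + N*Y/2) = 9 + N + N*Y/2)
-899*J + s(-1, 7) = -899*(-338) + (9 - 1 + (½)*(-1)*7) = 303862 + (9 - 1 - 7/2) = 303862 + 9/2 = 607733/2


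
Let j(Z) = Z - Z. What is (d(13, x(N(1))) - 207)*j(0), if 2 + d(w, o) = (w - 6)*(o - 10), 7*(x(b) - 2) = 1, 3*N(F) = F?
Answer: 0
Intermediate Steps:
j(Z) = 0
N(F) = F/3
x(b) = 15/7 (x(b) = 2 + (⅐)*1 = 2 + ⅐ = 15/7)
d(w, o) = -2 + (-10 + o)*(-6 + w) (d(w, o) = -2 + (w - 6)*(o - 10) = -2 + (-6 + w)*(-10 + o) = -2 + (-10 + o)*(-6 + w))
(d(13, x(N(1))) - 207)*j(0) = ((58 - 10*13 - 6*15/7 + (15/7)*13) - 207)*0 = ((58 - 130 - 90/7 + 195/7) - 207)*0 = (-57 - 207)*0 = -264*0 = 0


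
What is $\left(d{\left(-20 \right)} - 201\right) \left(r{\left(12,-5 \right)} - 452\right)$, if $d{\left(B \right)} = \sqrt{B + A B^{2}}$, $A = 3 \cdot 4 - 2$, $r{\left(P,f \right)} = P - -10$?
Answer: $86430 - 860 \sqrt{995} \approx 59303.0$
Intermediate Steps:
$r{\left(P,f \right)} = 10 + P$ ($r{\left(P,f \right)} = P + 10 = 10 + P$)
$A = 10$ ($A = 12 - 2 = 10$)
$d{\left(B \right)} = \sqrt{B + 10 B^{2}}$
$\left(d{\left(-20 \right)} - 201\right) \left(r{\left(12,-5 \right)} - 452\right) = \left(\sqrt{- 20 \left(1 + 10 \left(-20\right)\right)} - 201\right) \left(\left(10 + 12\right) - 452\right) = \left(\sqrt{- 20 \left(1 - 200\right)} - 201\right) \left(22 - 452\right) = \left(\sqrt{\left(-20\right) \left(-199\right)} - 201\right) \left(-430\right) = \left(\sqrt{3980} - 201\right) \left(-430\right) = \left(2 \sqrt{995} - 201\right) \left(-430\right) = \left(-201 + 2 \sqrt{995}\right) \left(-430\right) = 86430 - 860 \sqrt{995}$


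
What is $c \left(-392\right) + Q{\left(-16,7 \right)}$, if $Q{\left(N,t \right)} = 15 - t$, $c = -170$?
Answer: $66648$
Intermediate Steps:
$c \left(-392\right) + Q{\left(-16,7 \right)} = \left(-170\right) \left(-392\right) + \left(15 - 7\right) = 66640 + \left(15 - 7\right) = 66640 + 8 = 66648$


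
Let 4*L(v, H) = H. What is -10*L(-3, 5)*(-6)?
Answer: 75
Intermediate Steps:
L(v, H) = H/4
-10*L(-3, 5)*(-6) = -10*(1/4)*5*(-6) = -25*(-6)/2 = -10*(-15/2) = 75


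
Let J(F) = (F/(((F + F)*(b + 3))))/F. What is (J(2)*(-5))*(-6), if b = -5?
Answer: -15/4 ≈ -3.7500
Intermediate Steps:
J(F) = -1/(4*F) (J(F) = (F/(((F + F)*(-5 + 3))))/F = (F/(((2*F)*(-2))))/F = (F/((-4*F)))/F = (F*(-1/(4*F)))/F = -1/(4*F))
(J(2)*(-5))*(-6) = (-¼/2*(-5))*(-6) = (-¼*½*(-5))*(-6) = -⅛*(-5)*(-6) = (5/8)*(-6) = -15/4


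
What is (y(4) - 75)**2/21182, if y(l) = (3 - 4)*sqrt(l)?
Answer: 847/3026 ≈ 0.27991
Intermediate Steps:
y(l) = -sqrt(l)
(y(4) - 75)**2/21182 = (-sqrt(4) - 75)**2/21182 = (-1*2 - 75)**2*(1/21182) = (-2 - 75)**2*(1/21182) = (-77)**2*(1/21182) = 5929*(1/21182) = 847/3026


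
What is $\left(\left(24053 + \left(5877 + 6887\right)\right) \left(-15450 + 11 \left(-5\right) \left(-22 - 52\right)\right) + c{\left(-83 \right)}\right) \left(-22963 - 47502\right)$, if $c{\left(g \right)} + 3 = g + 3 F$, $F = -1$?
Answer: $29523252990285$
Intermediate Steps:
$c{\left(g \right)} = -6 + g$ ($c{\left(g \right)} = -3 + \left(g + 3 \left(-1\right)\right) = -3 + \left(g - 3\right) = -3 + \left(-3 + g\right) = -6 + g$)
$\left(\left(24053 + \left(5877 + 6887\right)\right) \left(-15450 + 11 \left(-5\right) \left(-22 - 52\right)\right) + c{\left(-83 \right)}\right) \left(-22963 - 47502\right) = \left(\left(24053 + \left(5877 + 6887\right)\right) \left(-15450 + 11 \left(-5\right) \left(-22 - 52\right)\right) - 89\right) \left(-22963 - 47502\right) = \left(\left(24053 + 12764\right) \left(-15450 - -4070\right) - 89\right) \left(-70465\right) = \left(36817 \left(-15450 + 4070\right) - 89\right) \left(-70465\right) = \left(36817 \left(-11380\right) - 89\right) \left(-70465\right) = \left(-418977460 - 89\right) \left(-70465\right) = \left(-418977549\right) \left(-70465\right) = 29523252990285$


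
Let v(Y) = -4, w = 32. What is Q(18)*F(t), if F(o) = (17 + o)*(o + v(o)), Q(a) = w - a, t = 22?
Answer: 9828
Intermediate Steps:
Q(a) = 32 - a
F(o) = (-4 + o)*(17 + o) (F(o) = (17 + o)*(o - 4) = (17 + o)*(-4 + o) = (-4 + o)*(17 + o))
Q(18)*F(t) = (32 - 1*18)*(-68 + 22**2 + 13*22) = (32 - 18)*(-68 + 484 + 286) = 14*702 = 9828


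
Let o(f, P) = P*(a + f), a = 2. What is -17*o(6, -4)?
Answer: 544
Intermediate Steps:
o(f, P) = P*(2 + f)
-17*o(6, -4) = -(-68)*(2 + 6) = -(-68)*8 = -17*(-32) = 544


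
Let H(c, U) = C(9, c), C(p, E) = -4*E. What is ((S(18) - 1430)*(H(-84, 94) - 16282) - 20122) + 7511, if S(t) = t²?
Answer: 17623665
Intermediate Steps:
H(c, U) = -4*c
((S(18) - 1430)*(H(-84, 94) - 16282) - 20122) + 7511 = ((18² - 1430)*(-4*(-84) - 16282) - 20122) + 7511 = ((324 - 1430)*(336 - 16282) - 20122) + 7511 = (-1106*(-15946) - 20122) + 7511 = (17636276 - 20122) + 7511 = 17616154 + 7511 = 17623665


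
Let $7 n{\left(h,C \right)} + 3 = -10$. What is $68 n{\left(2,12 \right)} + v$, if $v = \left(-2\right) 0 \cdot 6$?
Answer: $- \frac{884}{7} \approx -126.29$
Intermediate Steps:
$v = 0$ ($v = 0 \cdot 6 = 0$)
$n{\left(h,C \right)} = - \frac{13}{7}$ ($n{\left(h,C \right)} = - \frac{3}{7} + \frac{1}{7} \left(-10\right) = - \frac{3}{7} - \frac{10}{7} = - \frac{13}{7}$)
$68 n{\left(2,12 \right)} + v = 68 \left(- \frac{13}{7}\right) + 0 = - \frac{884}{7} + 0 = - \frac{884}{7}$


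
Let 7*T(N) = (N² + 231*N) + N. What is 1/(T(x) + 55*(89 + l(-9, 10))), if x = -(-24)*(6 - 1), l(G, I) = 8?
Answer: 7/79585 ≈ 8.7956e-5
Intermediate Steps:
x = 120 (x = -(-24)*5 = -6*(-20) = 120)
T(N) = N²/7 + 232*N/7 (T(N) = ((N² + 231*N) + N)/7 = (N² + 232*N)/7 = N²/7 + 232*N/7)
1/(T(x) + 55*(89 + l(-9, 10))) = 1/((⅐)*120*(232 + 120) + 55*(89 + 8)) = 1/((⅐)*120*352 + 55*97) = 1/(42240/7 + 5335) = 1/(79585/7) = 7/79585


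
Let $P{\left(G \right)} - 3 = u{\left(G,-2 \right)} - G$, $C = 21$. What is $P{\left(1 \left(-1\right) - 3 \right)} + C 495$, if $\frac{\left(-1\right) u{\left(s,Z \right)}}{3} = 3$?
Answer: $10393$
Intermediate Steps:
$u{\left(s,Z \right)} = -9$ ($u{\left(s,Z \right)} = \left(-3\right) 3 = -9$)
$P{\left(G \right)} = -6 - G$ ($P{\left(G \right)} = 3 - \left(9 + G\right) = -6 - G$)
$P{\left(1 \left(-1\right) - 3 \right)} + C 495 = \left(-6 - \left(1 \left(-1\right) - 3\right)\right) + 21 \cdot 495 = \left(-6 - \left(-1 - 3\right)\right) + 10395 = \left(-6 - -4\right) + 10395 = \left(-6 + 4\right) + 10395 = -2 + 10395 = 10393$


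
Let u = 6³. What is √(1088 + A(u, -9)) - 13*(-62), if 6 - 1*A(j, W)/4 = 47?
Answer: 806 + 2*√231 ≈ 836.40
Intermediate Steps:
u = 216
A(j, W) = -164 (A(j, W) = 24 - 4*47 = 24 - 188 = -164)
√(1088 + A(u, -9)) - 13*(-62) = √(1088 - 164) - 13*(-62) = √924 - 1*(-806) = 2*√231 + 806 = 806 + 2*√231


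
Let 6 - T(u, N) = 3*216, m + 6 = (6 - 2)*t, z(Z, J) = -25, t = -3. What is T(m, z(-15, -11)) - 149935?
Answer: -150577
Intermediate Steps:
m = -18 (m = -6 + (6 - 2)*(-3) = -6 + 4*(-3) = -6 - 12 = -18)
T(u, N) = -642 (T(u, N) = 6 - 3*216 = 6 - 1*648 = 6 - 648 = -642)
T(m, z(-15, -11)) - 149935 = -642 - 149935 = -150577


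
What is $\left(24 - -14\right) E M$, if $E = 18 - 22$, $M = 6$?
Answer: $-912$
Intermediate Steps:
$E = -4$
$\left(24 - -14\right) E M = \left(24 - -14\right) \left(-4\right) 6 = \left(24 + 14\right) \left(-4\right) 6 = 38 \left(-4\right) 6 = \left(-152\right) 6 = -912$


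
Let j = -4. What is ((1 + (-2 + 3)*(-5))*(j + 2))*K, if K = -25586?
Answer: -204688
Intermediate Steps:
((1 + (-2 + 3)*(-5))*(j + 2))*K = ((1 + (-2 + 3)*(-5))*(-4 + 2))*(-25586) = ((1 + 1*(-5))*(-2))*(-25586) = ((1 - 5)*(-2))*(-25586) = -4*(-2)*(-25586) = 8*(-25586) = -204688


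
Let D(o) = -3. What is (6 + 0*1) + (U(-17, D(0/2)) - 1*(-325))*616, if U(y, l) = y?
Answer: 189734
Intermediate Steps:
(6 + 0*1) + (U(-17, D(0/2)) - 1*(-325))*616 = (6 + 0*1) + (-17 - 1*(-325))*616 = (6 + 0) + (-17 + 325)*616 = 6 + 308*616 = 6 + 189728 = 189734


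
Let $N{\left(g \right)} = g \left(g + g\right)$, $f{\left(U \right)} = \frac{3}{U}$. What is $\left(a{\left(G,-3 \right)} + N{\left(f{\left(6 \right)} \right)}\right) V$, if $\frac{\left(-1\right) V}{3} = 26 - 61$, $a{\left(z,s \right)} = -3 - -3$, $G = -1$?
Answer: $\frac{105}{2} \approx 52.5$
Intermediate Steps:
$a{\left(z,s \right)} = 0$ ($a{\left(z,s \right)} = -3 + 3 = 0$)
$V = 105$ ($V = - 3 \left(26 - 61\right) = \left(-3\right) \left(-35\right) = 105$)
$N{\left(g \right)} = 2 g^{2}$ ($N{\left(g \right)} = g 2 g = 2 g^{2}$)
$\left(a{\left(G,-3 \right)} + N{\left(f{\left(6 \right)} \right)}\right) V = \left(0 + 2 \left(\frac{3}{6}\right)^{2}\right) 105 = \left(0 + 2 \left(3 \cdot \frac{1}{6}\right)^{2}\right) 105 = \left(0 + \frac{2}{4}\right) 105 = \left(0 + 2 \cdot \frac{1}{4}\right) 105 = \left(0 + \frac{1}{2}\right) 105 = \frac{1}{2} \cdot 105 = \frac{105}{2}$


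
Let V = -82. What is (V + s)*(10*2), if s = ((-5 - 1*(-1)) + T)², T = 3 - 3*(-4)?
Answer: 780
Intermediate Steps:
T = 15 (T = 3 + 12 = 15)
s = 121 (s = ((-5 - 1*(-1)) + 15)² = ((-5 + 1) + 15)² = (-4 + 15)² = 11² = 121)
(V + s)*(10*2) = (-82 + 121)*(10*2) = 39*20 = 780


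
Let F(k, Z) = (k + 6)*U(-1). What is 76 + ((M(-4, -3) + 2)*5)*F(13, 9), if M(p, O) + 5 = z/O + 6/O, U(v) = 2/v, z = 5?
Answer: 4028/3 ≈ 1342.7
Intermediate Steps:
M(p, O) = -5 + 11/O (M(p, O) = -5 + (5/O + 6/O) = -5 + 11/O)
F(k, Z) = -12 - 2*k (F(k, Z) = (k + 6)*(2/(-1)) = (6 + k)*(2*(-1)) = (6 + k)*(-2) = -12 - 2*k)
76 + ((M(-4, -3) + 2)*5)*F(13, 9) = 76 + (((-5 + 11/(-3)) + 2)*5)*(-12 - 2*13) = 76 + (((-5 + 11*(-1/3)) + 2)*5)*(-12 - 26) = 76 + (((-5 - 11/3) + 2)*5)*(-38) = 76 + ((-26/3 + 2)*5)*(-38) = 76 - 20/3*5*(-38) = 76 - 100/3*(-38) = 76 + 3800/3 = 4028/3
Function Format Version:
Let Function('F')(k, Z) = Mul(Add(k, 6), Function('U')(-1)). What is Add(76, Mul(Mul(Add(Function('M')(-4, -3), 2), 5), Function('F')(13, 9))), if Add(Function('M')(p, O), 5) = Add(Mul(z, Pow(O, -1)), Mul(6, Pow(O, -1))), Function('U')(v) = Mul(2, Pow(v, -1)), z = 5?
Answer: Rational(4028, 3) ≈ 1342.7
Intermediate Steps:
Function('M')(p, O) = Add(-5, Mul(11, Pow(O, -1))) (Function('M')(p, O) = Add(-5, Add(Mul(5, Pow(O, -1)), Mul(6, Pow(O, -1)))) = Add(-5, Mul(11, Pow(O, -1))))
Function('F')(k, Z) = Add(-12, Mul(-2, k)) (Function('F')(k, Z) = Mul(Add(k, 6), Mul(2, Pow(-1, -1))) = Mul(Add(6, k), Mul(2, -1)) = Mul(Add(6, k), -2) = Add(-12, Mul(-2, k)))
Add(76, Mul(Mul(Add(Function('M')(-4, -3), 2), 5), Function('F')(13, 9))) = Add(76, Mul(Mul(Add(Add(-5, Mul(11, Pow(-3, -1))), 2), 5), Add(-12, Mul(-2, 13)))) = Add(76, Mul(Mul(Add(Add(-5, Mul(11, Rational(-1, 3))), 2), 5), Add(-12, -26))) = Add(76, Mul(Mul(Add(Add(-5, Rational(-11, 3)), 2), 5), -38)) = Add(76, Mul(Mul(Add(Rational(-26, 3), 2), 5), -38)) = Add(76, Mul(Mul(Rational(-20, 3), 5), -38)) = Add(76, Mul(Rational(-100, 3), -38)) = Add(76, Rational(3800, 3)) = Rational(4028, 3)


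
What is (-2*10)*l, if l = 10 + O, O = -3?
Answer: -140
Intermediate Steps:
l = 7 (l = 10 - 3 = 7)
(-2*10)*l = -2*10*7 = -20*7 = -140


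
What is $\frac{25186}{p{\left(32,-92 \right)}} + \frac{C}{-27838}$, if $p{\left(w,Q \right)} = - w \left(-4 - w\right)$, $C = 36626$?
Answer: $\frac{164733679}{8017344} \approx 20.547$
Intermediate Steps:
$p{\left(w,Q \right)} = - w \left(-4 - w\right)$
$\frac{25186}{p{\left(32,-92 \right)}} + \frac{C}{-27838} = \frac{25186}{32 \left(4 + 32\right)} + \frac{36626}{-27838} = \frac{25186}{32 \cdot 36} + 36626 \left(- \frac{1}{27838}\right) = \frac{25186}{1152} - \frac{18313}{13919} = 25186 \cdot \frac{1}{1152} - \frac{18313}{13919} = \frac{12593}{576} - \frac{18313}{13919} = \frac{164733679}{8017344}$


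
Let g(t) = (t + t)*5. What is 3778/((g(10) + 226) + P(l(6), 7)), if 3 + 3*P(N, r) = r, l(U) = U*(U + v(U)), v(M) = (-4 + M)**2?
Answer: 5667/491 ≈ 11.542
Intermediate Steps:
g(t) = 10*t (g(t) = (2*t)*5 = 10*t)
l(U) = U*(U + (-4 + U)**2)
P(N, r) = -1 + r/3
3778/((g(10) + 226) + P(l(6), 7)) = 3778/((10*10 + 226) + (-1 + (1/3)*7)) = 3778/((100 + 226) + (-1 + 7/3)) = 3778/(326 + 4/3) = 3778/(982/3) = (3/982)*3778 = 5667/491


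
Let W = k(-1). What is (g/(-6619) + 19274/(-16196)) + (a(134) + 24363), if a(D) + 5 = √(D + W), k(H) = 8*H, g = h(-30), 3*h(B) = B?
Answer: 1305541218673/53600662 + 3*√14 ≈ 24368.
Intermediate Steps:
h(B) = B/3
g = -10 (g = (⅓)*(-30) = -10)
W = -8 (W = 8*(-1) = -8)
a(D) = -5 + √(-8 + D) (a(D) = -5 + √(D - 8) = -5 + √(-8 + D))
(g/(-6619) + 19274/(-16196)) + (a(134) + 24363) = (-10/(-6619) + 19274/(-16196)) + ((-5 + √(-8 + 134)) + 24363) = (-10*(-1/6619) + 19274*(-1/16196)) + ((-5 + √126) + 24363) = (10/6619 - 9637/8098) + ((-5 + 3*√14) + 24363) = -63706323/53600662 + (24358 + 3*√14) = 1305541218673/53600662 + 3*√14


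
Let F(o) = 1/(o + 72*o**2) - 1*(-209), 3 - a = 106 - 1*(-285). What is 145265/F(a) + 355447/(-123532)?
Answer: 193695367000705013/279837659854172 ≈ 692.17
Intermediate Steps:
a = -388 (a = 3 - (106 - 1*(-285)) = 3 - (106 + 285) = 3 - 1*391 = 3 - 391 = -388)
F(o) = 209 + 1/(o + 72*o**2) (F(o) = 1/(o + 72*o**2) + 209 = 209 + 1/(o + 72*o**2))
145265/F(a) + 355447/(-123532) = 145265/(((1 + 209*(-388) + 15048*(-388)**2)/((-388)*(1 + 72*(-388))))) + 355447/(-123532) = 145265/((-(1 - 81092 + 15048*150544)/(388*(1 - 27936)))) + 355447*(-1/123532) = 145265/((-1/388*(1 - 81092 + 2265386112)/(-27935))) - 355447/123532 = 145265/((-1/388*(-1/27935)*2265305021)) - 355447/123532 = 145265/(2265305021/10838780) - 355447/123532 = 145265*(10838780/2265305021) - 355447/123532 = 1574495376700/2265305021 - 355447/123532 = 193695367000705013/279837659854172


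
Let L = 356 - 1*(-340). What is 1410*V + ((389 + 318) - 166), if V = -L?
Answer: -980819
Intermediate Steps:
L = 696 (L = 356 + 340 = 696)
V = -696 (V = -1*696 = -696)
1410*V + ((389 + 318) - 166) = 1410*(-696) + ((389 + 318) - 166) = -981360 + (707 - 166) = -981360 + 541 = -980819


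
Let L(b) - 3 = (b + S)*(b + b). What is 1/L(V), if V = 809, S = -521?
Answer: 1/465987 ≈ 2.1460e-6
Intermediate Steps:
L(b) = 3 + 2*b*(-521 + b) (L(b) = 3 + (b - 521)*(b + b) = 3 + (-521 + b)*(2*b) = 3 + 2*b*(-521 + b))
1/L(V) = 1/(3 - 1042*809 + 2*809²) = 1/(3 - 842978 + 2*654481) = 1/(3 - 842978 + 1308962) = 1/465987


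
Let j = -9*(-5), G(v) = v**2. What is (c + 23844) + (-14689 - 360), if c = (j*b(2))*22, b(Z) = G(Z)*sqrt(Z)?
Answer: 8795 + 3960*sqrt(2) ≈ 14395.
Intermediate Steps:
b(Z) = Z**(5/2) (b(Z) = Z**2*sqrt(Z) = Z**(5/2))
j = 45
c = 3960*sqrt(2) (c = (45*2**(5/2))*22 = (45*(4*sqrt(2)))*22 = (180*sqrt(2))*22 = 3960*sqrt(2) ≈ 5600.3)
(c + 23844) + (-14689 - 360) = (3960*sqrt(2) + 23844) + (-14689 - 360) = (23844 + 3960*sqrt(2)) - 15049 = 8795 + 3960*sqrt(2)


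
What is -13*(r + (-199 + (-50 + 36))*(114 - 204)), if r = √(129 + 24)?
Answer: -249210 - 39*√17 ≈ -2.4937e+5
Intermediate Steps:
r = 3*√17 (r = √153 = 3*√17 ≈ 12.369)
-13*(r + (-199 + (-50 + 36))*(114 - 204)) = -13*(3*√17 + (-199 + (-50 + 36))*(114 - 204)) = -13*(3*√17 + (-199 - 14)*(-90)) = -13*(3*√17 - 213*(-90)) = -13*(3*√17 + 19170) = -13*(19170 + 3*√17) = -249210 - 39*√17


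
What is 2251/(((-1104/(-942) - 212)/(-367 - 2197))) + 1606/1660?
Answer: 37605954207/1373650 ≈ 27377.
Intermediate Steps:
2251/(((-1104/(-942) - 212)/(-367 - 2197))) + 1606/1660 = 2251/(((-1104*(-1/942) - 212)/(-2564))) + 1606*(1/1660) = 2251/(((184/157 - 212)*(-1/2564))) + 803/830 = 2251/((-33100/157*(-1/2564))) + 803/830 = 2251/(8275/100637) + 803/830 = 2251*(100637/8275) + 803/830 = 226533887/8275 + 803/830 = 37605954207/1373650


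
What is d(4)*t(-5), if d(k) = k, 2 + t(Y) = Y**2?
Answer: 92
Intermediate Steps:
t(Y) = -2 + Y**2
d(4)*t(-5) = 4*(-2 + (-5)**2) = 4*(-2 + 25) = 4*23 = 92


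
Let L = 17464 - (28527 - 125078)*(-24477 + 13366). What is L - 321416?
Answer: -1073082113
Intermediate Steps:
L = -1072760697 (L = 17464 - (-96551)*(-11111) = 17464 - 1*1072778161 = 17464 - 1072778161 = -1072760697)
L - 321416 = -1072760697 - 321416 = -1073082113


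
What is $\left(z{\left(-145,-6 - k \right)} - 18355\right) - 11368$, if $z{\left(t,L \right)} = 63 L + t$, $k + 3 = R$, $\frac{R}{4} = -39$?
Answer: $-20229$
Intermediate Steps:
$R = -156$ ($R = 4 \left(-39\right) = -156$)
$k = -159$ ($k = -3 - 156 = -159$)
$z{\left(t,L \right)} = t + 63 L$
$\left(z{\left(-145,-6 - k \right)} - 18355\right) - 11368 = \left(\left(-145 + 63 \left(-6 - -159\right)\right) - 18355\right) - 11368 = \left(\left(-145 + 63 \left(-6 + 159\right)\right) - 18355\right) - 11368 = \left(\left(-145 + 63 \cdot 153\right) - 18355\right) - 11368 = \left(\left(-145 + 9639\right) - 18355\right) - 11368 = \left(9494 - 18355\right) - 11368 = -8861 - 11368 = -20229$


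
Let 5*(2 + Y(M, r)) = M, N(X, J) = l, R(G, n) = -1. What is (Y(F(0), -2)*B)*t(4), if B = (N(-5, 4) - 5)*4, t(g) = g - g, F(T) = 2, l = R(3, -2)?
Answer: 0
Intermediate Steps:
l = -1
N(X, J) = -1
t(g) = 0
B = -24 (B = (-1 - 5)*4 = -6*4 = -24)
Y(M, r) = -2 + M/5
(Y(F(0), -2)*B)*t(4) = ((-2 + (⅕)*2)*(-24))*0 = ((-2 + ⅖)*(-24))*0 = -8/5*(-24)*0 = (192/5)*0 = 0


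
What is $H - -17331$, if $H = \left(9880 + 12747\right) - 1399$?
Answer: $38559$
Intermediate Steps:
$H = 21228$ ($H = 22627 - 1399 = 21228$)
$H - -17331 = 21228 - -17331 = 21228 + 17331 = 38559$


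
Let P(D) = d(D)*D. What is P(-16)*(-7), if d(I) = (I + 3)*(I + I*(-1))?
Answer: 0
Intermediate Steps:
d(I) = 0 (d(I) = (3 + I)*(I - I) = (3 + I)*0 = 0)
P(D) = 0 (P(D) = 0*D = 0)
P(-16)*(-7) = 0*(-7) = 0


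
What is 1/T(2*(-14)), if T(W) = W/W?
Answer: 1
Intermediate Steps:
T(W) = 1
1/T(2*(-14)) = 1/1 = 1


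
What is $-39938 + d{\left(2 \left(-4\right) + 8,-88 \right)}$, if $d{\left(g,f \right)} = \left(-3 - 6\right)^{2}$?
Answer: $-39857$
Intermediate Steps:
$d{\left(g,f \right)} = 81$ ($d{\left(g,f \right)} = \left(-9\right)^{2} = 81$)
$-39938 + d{\left(2 \left(-4\right) + 8,-88 \right)} = -39938 + 81 = -39857$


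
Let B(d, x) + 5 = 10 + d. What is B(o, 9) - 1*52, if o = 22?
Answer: -25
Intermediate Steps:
B(d, x) = 5 + d (B(d, x) = -5 + (10 + d) = 5 + d)
B(o, 9) - 1*52 = (5 + 22) - 1*52 = 27 - 52 = -25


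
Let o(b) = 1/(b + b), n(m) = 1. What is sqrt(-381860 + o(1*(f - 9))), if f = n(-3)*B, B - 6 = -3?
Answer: I*sqrt(13746963)/6 ≈ 617.95*I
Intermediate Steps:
B = 3 (B = 6 - 3 = 3)
f = 3 (f = 1*3 = 3)
o(b) = 1/(2*b)
sqrt(-381860 + o(1*(f - 9))) = sqrt(-381860 + 1/(2*((1*(3 - 9))))) = sqrt(-381860 + 1/(2*((1*(-6))))) = sqrt(-381860 + (1/2)/(-6)) = sqrt(-381860 + (1/2)*(-1/6)) = sqrt(-381860 - 1/12) = sqrt(-4582321/12) = I*sqrt(13746963)/6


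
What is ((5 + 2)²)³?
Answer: 117649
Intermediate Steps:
((5 + 2)²)³ = (7²)³ = 49³ = 117649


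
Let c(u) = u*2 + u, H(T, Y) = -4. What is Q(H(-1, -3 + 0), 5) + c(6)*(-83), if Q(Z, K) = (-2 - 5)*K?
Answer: -1529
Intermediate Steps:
c(u) = 3*u (c(u) = 2*u + u = 3*u)
Q(Z, K) = -7*K
Q(H(-1, -3 + 0), 5) + c(6)*(-83) = -7*5 + (3*6)*(-83) = -35 + 18*(-83) = -35 - 1494 = -1529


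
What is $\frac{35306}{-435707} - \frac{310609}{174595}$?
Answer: $- \frac{141498766633}{76072263665} \approx -1.8601$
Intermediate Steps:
$\frac{35306}{-435707} - \frac{310609}{174595} = 35306 \left(- \frac{1}{435707}\right) - \frac{310609}{174595} = - \frac{35306}{435707} - \frac{310609}{174595} = - \frac{141498766633}{76072263665}$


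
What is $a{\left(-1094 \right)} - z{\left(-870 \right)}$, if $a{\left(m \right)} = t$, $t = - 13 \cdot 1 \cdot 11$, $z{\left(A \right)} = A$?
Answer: $727$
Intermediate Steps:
$t = -143$ ($t = \left(-13\right) 11 = -143$)
$a{\left(m \right)} = -143$
$a{\left(-1094 \right)} - z{\left(-870 \right)} = -143 - -870 = -143 + 870 = 727$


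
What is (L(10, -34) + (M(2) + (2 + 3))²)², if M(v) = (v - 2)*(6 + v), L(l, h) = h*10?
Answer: 99225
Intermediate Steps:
L(l, h) = 10*h
M(v) = (-2 + v)*(6 + v)
(L(10, -34) + (M(2) + (2 + 3))²)² = (10*(-34) + ((-12 + 2² + 4*2) + (2 + 3))²)² = (-340 + ((-12 + 4 + 8) + 5)²)² = (-340 + (0 + 5)²)² = (-340 + 5²)² = (-340 + 25)² = (-315)² = 99225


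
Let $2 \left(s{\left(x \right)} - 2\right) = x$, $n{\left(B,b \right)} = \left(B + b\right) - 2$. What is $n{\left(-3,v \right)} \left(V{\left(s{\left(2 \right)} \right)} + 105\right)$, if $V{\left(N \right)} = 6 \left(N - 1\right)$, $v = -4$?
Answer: $-1053$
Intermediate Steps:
$n{\left(B,b \right)} = -2 + B + b$
$s{\left(x \right)} = 2 + \frac{x}{2}$
$V{\left(N \right)} = -6 + 6 N$ ($V{\left(N \right)} = 6 \left(-1 + N\right) = -6 + 6 N$)
$n{\left(-3,v \right)} \left(V{\left(s{\left(2 \right)} \right)} + 105\right) = \left(-2 - 3 - 4\right) \left(\left(-6 + 6 \left(2 + \frac{1}{2} \cdot 2\right)\right) + 105\right) = - 9 \left(\left(-6 + 6 \left(2 + 1\right)\right) + 105\right) = - 9 \left(\left(-6 + 6 \cdot 3\right) + 105\right) = - 9 \left(\left(-6 + 18\right) + 105\right) = - 9 \left(12 + 105\right) = \left(-9\right) 117 = -1053$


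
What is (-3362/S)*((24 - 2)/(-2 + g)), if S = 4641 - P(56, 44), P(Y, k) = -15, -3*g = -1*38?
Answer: -18491/12416 ≈ -1.4893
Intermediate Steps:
g = 38/3 (g = -(-1)*38/3 = -⅓*(-38) = 38/3 ≈ 12.667)
S = 4656 (S = 4641 - 1*(-15) = 4641 + 15 = 4656)
(-3362/S)*((24 - 2)/(-2 + g)) = (-3362/4656)*((24 - 2)/(-2 + 38/3)) = (-3362*1/4656)*(22/(32/3)) = -18491*3/(1164*32) = -1681/2328*33/16 = -18491/12416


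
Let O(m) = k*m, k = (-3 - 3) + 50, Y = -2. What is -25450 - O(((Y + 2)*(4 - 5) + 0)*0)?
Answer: -25450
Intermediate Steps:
k = 44 (k = -6 + 50 = 44)
O(m) = 44*m
-25450 - O(((Y + 2)*(4 - 5) + 0)*0) = -25450 - 44*((-2 + 2)*(4 - 5) + 0)*0 = -25450 - 44*(0*(-1) + 0)*0 = -25450 - 44*(0 + 0)*0 = -25450 - 44*0*0 = -25450 - 44*0 = -25450 - 1*0 = -25450 + 0 = -25450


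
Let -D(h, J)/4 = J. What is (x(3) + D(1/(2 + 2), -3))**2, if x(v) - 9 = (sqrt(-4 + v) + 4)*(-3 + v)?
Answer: 441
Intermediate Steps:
D(h, J) = -4*J
x(v) = 9 + (-3 + v)*(4 + sqrt(-4 + v)) (x(v) = 9 + (sqrt(-4 + v) + 4)*(-3 + v) = 9 + (4 + sqrt(-4 + v))*(-3 + v) = 9 + (-3 + v)*(4 + sqrt(-4 + v)))
(x(3) + D(1/(2 + 2), -3))**2 = ((-3 - 3*sqrt(-4 + 3) + 4*3 + 3*sqrt(-4 + 3)) - 4*(-3))**2 = ((-3 - 3*I + 12 + 3*sqrt(-1)) + 12)**2 = ((-3 - 3*I + 12 + 3*I) + 12)**2 = (9 + 12)**2 = 21**2 = 441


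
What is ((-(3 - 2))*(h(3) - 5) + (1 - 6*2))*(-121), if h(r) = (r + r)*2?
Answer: 2178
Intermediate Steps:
h(r) = 4*r (h(r) = (2*r)*2 = 4*r)
((-(3 - 2))*(h(3) - 5) + (1 - 6*2))*(-121) = ((-(3 - 2))*(4*3 - 5) + (1 - 6*2))*(-121) = ((-1*1)*(12 - 5) + (1 - 12))*(-121) = (-1*7 - 11)*(-121) = (-7 - 11)*(-121) = -18*(-121) = 2178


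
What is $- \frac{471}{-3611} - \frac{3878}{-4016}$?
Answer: $\frac{50621}{46184} \approx 1.0961$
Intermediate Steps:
$- \frac{471}{-3611} - \frac{3878}{-4016} = \left(-471\right) \left(- \frac{1}{3611}\right) - - \frac{1939}{2008} = \frac{3}{23} + \frac{1939}{2008} = \frac{50621}{46184}$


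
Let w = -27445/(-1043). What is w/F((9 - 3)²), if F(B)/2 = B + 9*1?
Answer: 5489/18774 ≈ 0.29237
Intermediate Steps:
F(B) = 18 + 2*B (F(B) = 2*(B + 9*1) = 2*(B + 9) = 2*(9 + B) = 18 + 2*B)
w = 27445/1043 (w = -27445*(-1/1043) = 27445/1043 ≈ 26.314)
w/F((9 - 3)²) = 27445/(1043*(18 + 2*(9 - 3)²)) = 27445/(1043*(18 + 2*6²)) = 27445/(1043*(18 + 2*36)) = 27445/(1043*(18 + 72)) = (27445/1043)/90 = (27445/1043)*(1/90) = 5489/18774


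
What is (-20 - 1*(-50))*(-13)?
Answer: -390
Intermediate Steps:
(-20 - 1*(-50))*(-13) = (-20 + 50)*(-13) = 30*(-13) = -390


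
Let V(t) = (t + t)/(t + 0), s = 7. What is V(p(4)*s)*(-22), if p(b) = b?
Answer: -44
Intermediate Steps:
V(t) = 2 (V(t) = (2*t)/t = 2)
V(p(4)*s)*(-22) = 2*(-22) = -44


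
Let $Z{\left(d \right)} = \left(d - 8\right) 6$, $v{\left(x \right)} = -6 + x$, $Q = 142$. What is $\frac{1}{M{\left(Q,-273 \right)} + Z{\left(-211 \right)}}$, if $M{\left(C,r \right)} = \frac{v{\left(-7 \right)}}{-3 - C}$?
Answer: $- \frac{145}{190517} \approx -0.00076109$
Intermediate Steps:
$Z{\left(d \right)} = -48 + 6 d$ ($Z{\left(d \right)} = \left(-8 + d\right) 6 = -48 + 6 d$)
$M{\left(C,r \right)} = - \frac{13}{-3 - C}$ ($M{\left(C,r \right)} = \frac{-6 - 7}{-3 - C} = - \frac{13}{-3 - C}$)
$\frac{1}{M{\left(Q,-273 \right)} + Z{\left(-211 \right)}} = \frac{1}{\frac{13}{3 + 142} + \left(-48 + 6 \left(-211\right)\right)} = \frac{1}{\frac{13}{145} - 1314} = \frac{1}{- \frac{190517}{145}} = - \frac{145}{190517}$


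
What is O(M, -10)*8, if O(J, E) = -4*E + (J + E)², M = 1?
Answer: 968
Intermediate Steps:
O(J, E) = (E + J)² - 4*E (O(J, E) = -4*E + (E + J)² = (E + J)² - 4*E)
O(M, -10)*8 = ((-10 + 1)² - 4*(-10))*8 = ((-9)² + 40)*8 = (81 + 40)*8 = 121*8 = 968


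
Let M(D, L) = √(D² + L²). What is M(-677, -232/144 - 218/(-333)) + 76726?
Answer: 76726 + √203294983693/666 ≈ 77403.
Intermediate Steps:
M(-677, -232/144 - 218/(-333)) + 76726 = √((-677)² + (-232/144 - 218/(-333))²) + 76726 = √(458329 + (-232*1/144 - 218*(-1/333))²) + 76726 = √(458329 + (-29/18 + 218/333)²) + 76726 = √(458329 + (-637/666)²) + 76726 = √(458329 + 405769/443556) + 76726 = √(203294983693/443556) + 76726 = √203294983693/666 + 76726 = 76726 + √203294983693/666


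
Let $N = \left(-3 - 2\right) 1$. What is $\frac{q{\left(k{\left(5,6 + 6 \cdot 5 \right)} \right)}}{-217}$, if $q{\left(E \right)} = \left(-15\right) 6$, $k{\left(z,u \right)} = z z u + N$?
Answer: $\frac{90}{217} \approx 0.41475$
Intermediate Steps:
$N = -5$ ($N = \left(-5\right) 1 = -5$)
$k{\left(z,u \right)} = -5 + u z^{2}$ ($k{\left(z,u \right)} = z z u - 5 = z^{2} u - 5 = u z^{2} - 5 = -5 + u z^{2}$)
$q{\left(E \right)} = -90$
$\frac{q{\left(k{\left(5,6 + 6 \cdot 5 \right)} \right)}}{-217} = - \frac{90}{-217} = \left(-90\right) \left(- \frac{1}{217}\right) = \frac{90}{217}$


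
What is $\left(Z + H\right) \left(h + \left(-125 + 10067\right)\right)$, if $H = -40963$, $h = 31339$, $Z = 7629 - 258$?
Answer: $-1386711352$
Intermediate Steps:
$Z = 7371$ ($Z = 7629 - 258 = 7371$)
$\left(Z + H\right) \left(h + \left(-125 + 10067\right)\right) = \left(7371 - 40963\right) \left(31339 + \left(-125 + 10067\right)\right) = - 33592 \left(31339 + 9942\right) = \left(-33592\right) 41281 = -1386711352$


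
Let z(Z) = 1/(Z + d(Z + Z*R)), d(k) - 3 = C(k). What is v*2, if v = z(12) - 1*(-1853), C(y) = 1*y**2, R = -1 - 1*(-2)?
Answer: 2190248/591 ≈ 3706.0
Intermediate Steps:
R = 1 (R = -1 + 2 = 1)
C(y) = y**2
d(k) = 3 + k**2
z(Z) = 1/(3 + Z + 4*Z**2) (z(Z) = 1/(Z + (3 + (Z + Z*1)**2)) = 1/(Z + (3 + (Z + Z)**2)) = 1/(Z + (3 + (2*Z)**2)) = 1/(Z + (3 + 4*Z**2)) = 1/(3 + Z + 4*Z**2))
v = 1095124/591 (v = 1/(3 + 12 + 4*12**2) - 1*(-1853) = 1/(3 + 12 + 4*144) + 1853 = 1/(3 + 12 + 576) + 1853 = 1/591 + 1853 = 1095124/591 ≈ 1853.0)
v*2 = (1095124/591)*2 = 2190248/591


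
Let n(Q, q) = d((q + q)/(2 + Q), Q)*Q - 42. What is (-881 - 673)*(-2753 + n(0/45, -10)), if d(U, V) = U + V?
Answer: 4343430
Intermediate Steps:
n(Q, q) = -42 + Q*(Q + 2*q/(2 + Q)) (n(Q, q) = ((q + q)/(2 + Q) + Q)*Q - 42 = ((2*q)/(2 + Q) + Q)*Q - 42 = (2*q/(2 + Q) + Q)*Q - 42 = (Q + 2*q/(2 + Q))*Q - 42 = Q*(Q + 2*q/(2 + Q)) - 42 = -42 + Q*(Q + 2*q/(2 + Q)))
(-881 - 673)*(-2753 + n(0/45, -10)) = (-881 - 673)*(-2753 + (-84 - 0/45 + (0/45)*(2*(-10) + (0/45)*(2 + 0/45)))/(2 + 0/45)) = -1554*(-2753 + (-84 - 0/45 + (0*(1/45))*(-20 + (0*(1/45))*(2 + 0*(1/45))))/(2 + 0*(1/45))) = -1554*(-2753 + (-84 - 42*0 + 0*(-20 + 0*(2 + 0)))/(2 + 0)) = -1554*(-2753 + (-84 + 0 + 0*(-20 + 0*2))/2) = -1554*(-2753 + (-84 + 0 + 0*(-20 + 0))/2) = -1554*(-2753 + (-84 + 0 + 0*(-20))/2) = -1554*(-2753 + (-84 + 0 + 0)/2) = -1554*(-2753 + (½)*(-84)) = -1554*(-2753 - 42) = -1554*(-2795) = 4343430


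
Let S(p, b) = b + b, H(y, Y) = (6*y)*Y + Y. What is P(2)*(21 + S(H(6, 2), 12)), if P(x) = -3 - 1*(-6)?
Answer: 135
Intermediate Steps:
P(x) = 3 (P(x) = -3 + 6 = 3)
H(y, Y) = Y + 6*Y*y (H(y, Y) = 6*Y*y + Y = Y + 6*Y*y)
S(p, b) = 2*b
P(2)*(21 + S(H(6, 2), 12)) = 3*(21 + 2*12) = 3*(21 + 24) = 3*45 = 135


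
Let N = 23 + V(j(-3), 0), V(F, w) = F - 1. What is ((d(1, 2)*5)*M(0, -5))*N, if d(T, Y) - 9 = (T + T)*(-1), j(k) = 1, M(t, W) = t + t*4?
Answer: 0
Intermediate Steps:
M(t, W) = 5*t (M(t, W) = t + 4*t = 5*t)
V(F, w) = -1 + F
d(T, Y) = 9 - 2*T (d(T, Y) = 9 + (T + T)*(-1) = 9 + (2*T)*(-1) = 9 - 2*T)
N = 23 (N = 23 + (-1 + 1) = 23 + 0 = 23)
((d(1, 2)*5)*M(0, -5))*N = (((9 - 2*1)*5)*(5*0))*23 = (((9 - 2)*5)*0)*23 = ((7*5)*0)*23 = (35*0)*23 = 0*23 = 0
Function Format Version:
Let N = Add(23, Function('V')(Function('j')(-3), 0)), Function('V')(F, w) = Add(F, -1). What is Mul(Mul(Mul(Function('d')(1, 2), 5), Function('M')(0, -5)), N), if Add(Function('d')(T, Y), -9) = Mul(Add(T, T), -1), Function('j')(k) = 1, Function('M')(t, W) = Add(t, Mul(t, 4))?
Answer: 0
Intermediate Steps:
Function('M')(t, W) = Mul(5, t) (Function('M')(t, W) = Add(t, Mul(4, t)) = Mul(5, t))
Function('V')(F, w) = Add(-1, F)
Function('d')(T, Y) = Add(9, Mul(-2, T)) (Function('d')(T, Y) = Add(9, Mul(Add(T, T), -1)) = Add(9, Mul(Mul(2, T), -1)) = Add(9, Mul(-2, T)))
N = 23 (N = Add(23, Add(-1, 1)) = Add(23, 0) = 23)
Mul(Mul(Mul(Function('d')(1, 2), 5), Function('M')(0, -5)), N) = Mul(Mul(Mul(Add(9, Mul(-2, 1)), 5), Mul(5, 0)), 23) = Mul(Mul(Mul(Add(9, -2), 5), 0), 23) = Mul(Mul(Mul(7, 5), 0), 23) = Mul(Mul(35, 0), 23) = Mul(0, 23) = 0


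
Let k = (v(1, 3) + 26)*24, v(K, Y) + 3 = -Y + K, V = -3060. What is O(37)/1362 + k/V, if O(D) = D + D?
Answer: -6389/57885 ≈ -0.11037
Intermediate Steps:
v(K, Y) = -3 + K - Y (v(K, Y) = -3 + (-Y + K) = -3 + (K - Y) = -3 + K - Y)
O(D) = 2*D
k = 504 (k = ((-3 + 1 - 1*3) + 26)*24 = ((-3 + 1 - 3) + 26)*24 = (-5 + 26)*24 = 21*24 = 504)
O(37)/1362 + k/V = (2*37)/1362 + 504/(-3060) = 74*(1/1362) + 504*(-1/3060) = 37/681 - 14/85 = -6389/57885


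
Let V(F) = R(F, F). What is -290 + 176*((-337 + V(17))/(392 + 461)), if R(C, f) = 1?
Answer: -306506/853 ≈ -359.33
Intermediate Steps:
V(F) = 1
-290 + 176*((-337 + V(17))/(392 + 461)) = -290 + 176*((-337 + 1)/(392 + 461)) = -290 + 176*(-336/853) = -290 - 59136/853 = -306506/853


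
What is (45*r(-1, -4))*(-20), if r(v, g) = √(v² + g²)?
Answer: -900*√17 ≈ -3710.8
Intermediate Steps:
r(v, g) = √(g² + v²)
(45*r(-1, -4))*(-20) = (45*√((-4)² + (-1)²))*(-20) = (45*√(16 + 1))*(-20) = (45*√17)*(-20) = -900*√17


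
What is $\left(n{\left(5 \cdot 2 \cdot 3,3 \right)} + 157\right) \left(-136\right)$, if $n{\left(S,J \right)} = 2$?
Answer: $-21624$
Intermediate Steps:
$\left(n{\left(5 \cdot 2 \cdot 3,3 \right)} + 157\right) \left(-136\right) = \left(2 + 157\right) \left(-136\right) = 159 \left(-136\right) = -21624$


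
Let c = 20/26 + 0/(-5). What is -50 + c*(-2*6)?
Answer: -770/13 ≈ -59.231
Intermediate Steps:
c = 10/13 (c = 20*(1/26) + 0*(-1/5) = 10/13 + 0 = 10/13 ≈ 0.76923)
-50 + c*(-2*6) = -50 + 10*(-2*6)/13 = -50 + (10/13)*(-12) = -50 - 120/13 = -770/13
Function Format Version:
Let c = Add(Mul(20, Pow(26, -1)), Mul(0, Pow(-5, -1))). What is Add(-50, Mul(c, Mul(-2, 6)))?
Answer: Rational(-770, 13) ≈ -59.231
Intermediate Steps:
c = Rational(10, 13) (c = Add(Mul(20, Rational(1, 26)), Mul(0, Rational(-1, 5))) = Add(Rational(10, 13), 0) = Rational(10, 13) ≈ 0.76923)
Add(-50, Mul(c, Mul(-2, 6))) = Add(-50, Mul(Rational(10, 13), Mul(-2, 6))) = Add(-50, Mul(Rational(10, 13), -12)) = Add(-50, Rational(-120, 13)) = Rational(-770, 13)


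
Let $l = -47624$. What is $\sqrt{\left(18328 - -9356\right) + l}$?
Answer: $2 i \sqrt{4985} \approx 141.21 i$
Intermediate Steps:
$\sqrt{\left(18328 - -9356\right) + l} = \sqrt{\left(18328 - -9356\right) - 47624} = \sqrt{\left(18328 + 9356\right) - 47624} = \sqrt{27684 - 47624} = \sqrt{-19940} = 2 i \sqrt{4985}$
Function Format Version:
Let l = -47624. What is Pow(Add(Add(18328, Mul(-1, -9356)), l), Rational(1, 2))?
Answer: Mul(2, I, Pow(4985, Rational(1, 2))) ≈ Mul(141.21, I)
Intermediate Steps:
Pow(Add(Add(18328, Mul(-1, -9356)), l), Rational(1, 2)) = Pow(Add(Add(18328, Mul(-1, -9356)), -47624), Rational(1, 2)) = Pow(Add(Add(18328, 9356), -47624), Rational(1, 2)) = Pow(Add(27684, -47624), Rational(1, 2)) = Pow(-19940, Rational(1, 2)) = Mul(2, I, Pow(4985, Rational(1, 2)))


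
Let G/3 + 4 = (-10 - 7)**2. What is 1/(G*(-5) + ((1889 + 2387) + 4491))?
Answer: 1/4492 ≈ 0.00022262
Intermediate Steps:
G = 855 (G = -12 + 3*(-10 - 7)**2 = -12 + 3*(-17)**2 = -12 + 3*289 = -12 + 867 = 855)
1/(G*(-5) + ((1889 + 2387) + 4491)) = 1/(855*(-5) + ((1889 + 2387) + 4491)) = 1/(-4275 + (4276 + 4491)) = 1/(-4275 + 8767) = 1/4492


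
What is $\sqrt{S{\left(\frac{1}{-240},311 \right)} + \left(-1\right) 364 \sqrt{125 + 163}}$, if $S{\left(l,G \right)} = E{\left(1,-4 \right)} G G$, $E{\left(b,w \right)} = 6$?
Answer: $\sqrt{580326 - 4368 \sqrt{2}} \approx 757.73$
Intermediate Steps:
$S{\left(l,G \right)} = 6 G^{2}$ ($S{\left(l,G \right)} = 6 G G = 6 G^{2}$)
$\sqrt{S{\left(\frac{1}{-240},311 \right)} + \left(-1\right) 364 \sqrt{125 + 163}} = \sqrt{6 \cdot 311^{2} + \left(-1\right) 364 \sqrt{125 + 163}} = \sqrt{6 \cdot 96721 - 364 \sqrt{288}} = \sqrt{580326 - 364 \cdot 12 \sqrt{2}} = \sqrt{580326 - 4368 \sqrt{2}}$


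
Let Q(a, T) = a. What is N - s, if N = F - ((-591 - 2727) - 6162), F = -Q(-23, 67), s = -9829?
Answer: 19332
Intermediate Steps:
F = 23 (F = -1*(-23) = 23)
N = 9503 (N = 23 - ((-591 - 2727) - 6162) = 23 - (-3318 - 6162) = 23 - 1*(-9480) = 23 + 9480 = 9503)
N - s = 9503 - 1*(-9829) = 9503 + 9829 = 19332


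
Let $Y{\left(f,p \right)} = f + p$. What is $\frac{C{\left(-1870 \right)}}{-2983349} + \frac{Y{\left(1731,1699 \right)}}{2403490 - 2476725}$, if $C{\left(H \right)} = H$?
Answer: $- \frac{2019187524}{43697112803} \approx -0.046209$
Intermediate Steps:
$\frac{C{\left(-1870 \right)}}{-2983349} + \frac{Y{\left(1731,1699 \right)}}{2403490 - 2476725} = - \frac{1870}{-2983349} + \frac{1731 + 1699}{2403490 - 2476725} = \left(-1870\right) \left(- \frac{1}{2983349}\right) + \frac{3430}{2403490 - 2476725} = \frac{1870}{2983349} + \frac{3430}{-73235} = \frac{1870}{2983349} + 3430 \left(- \frac{1}{73235}\right) = \frac{1870}{2983349} - \frac{686}{14647} = - \frac{2019187524}{43697112803}$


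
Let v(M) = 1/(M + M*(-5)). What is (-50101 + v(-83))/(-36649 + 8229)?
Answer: 16633531/9435440 ≈ 1.7629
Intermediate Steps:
v(M) = -1/(4*M) (v(M) = 1/(M - 5*M) = 1/(-4*M) = -1/(4*M))
(-50101 + v(-83))/(-36649 + 8229) = (-50101 - ¼/(-83))/(-36649 + 8229) = (-50101 - ¼*(-1/83))/(-28420) = (-50101 + 1/332)*(-1/28420) = -16633531/332*(-1/28420) = 16633531/9435440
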